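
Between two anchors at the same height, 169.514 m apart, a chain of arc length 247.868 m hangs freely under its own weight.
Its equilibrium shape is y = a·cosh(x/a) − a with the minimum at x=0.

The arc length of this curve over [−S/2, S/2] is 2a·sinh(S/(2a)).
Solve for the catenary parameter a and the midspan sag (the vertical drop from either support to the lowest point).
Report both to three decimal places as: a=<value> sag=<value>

seed: a₀ = √(S³/(24(L−S))) = √(169.514³/(24·78.354)) = 50.894652
iter 1: u=1.665342  f(a)=+1.161e+01  f'(a)=-4.022e+00  a ← 50.894652 − (+1.161e+01/-4.022e+00) = 53.781478
iter 2: u=1.575951  f(a)=+1.061e+00  f'(a)=-3.318e+00  a ← 53.781478 − (+1.061e+00/-3.318e+00) = 54.101329
iter 3: u=1.566634  f(a)=+1.083e-02  f'(a)=-3.250e+00  a ← 54.101329 − (+1.083e-02/-3.250e+00) = 54.104662
iter 4: u=1.566538  f(a)=+1.154e-06  f'(a)=-3.250e+00  a ← 54.104662 − (+1.154e-06/-3.250e+00) = 54.104663
iter 5: u=1.566538  f(a)=+0.000e+00  f'(a)=-3.250e+00  a ← 54.104663 − (+0.000e+00/-3.250e+00) = 54.104663
converged: |Δa| < 1e-12 after 5 iterations
sag = a·(cosh(S/(2a)) − 1) = 54.104663·(cosh(1.566538) − 1) = 81.124590
T_max/T_min = cosh(S/(2a)) = 2.499401

a=54.105 sag=81.125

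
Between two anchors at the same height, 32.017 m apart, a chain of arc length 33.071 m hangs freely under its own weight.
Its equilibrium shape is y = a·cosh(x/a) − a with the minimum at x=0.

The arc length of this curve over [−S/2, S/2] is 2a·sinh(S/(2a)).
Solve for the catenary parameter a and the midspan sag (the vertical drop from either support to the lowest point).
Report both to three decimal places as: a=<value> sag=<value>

seed: a₀ = √(S³/(24(L−S))) = √(32.017³/(24·1.054)) = 36.020109
iter 1: u=0.444432  f(a)=+1.046e-02  f'(a)=-5.969e-02  a ← 36.020109 − (+1.046e-02/-5.969e-02) = 36.195330
iter 2: u=0.442281  f(a)=+7.681e-05  f'(a)=-5.881e-02  a ← 36.195330 − (+7.681e-05/-5.881e-02) = 36.196636
iter 3: u=0.442265  f(a)=+4.210e-09  f'(a)=-5.881e-02  a ← 36.196636 − (+4.210e-09/-5.881e-02) = 36.196636
iter 4: u=0.442265  f(a)=+0.000e+00  f'(a)=-5.881e-02  a ← 36.196636 − (+0.000e+00/-5.881e-02) = 36.196636
converged: |Δa| < 1e-12 after 4 iterations
sag = a·(cosh(S/(2a)) − 1) = 36.196636·(cosh(0.442265) − 1) = 3.598077
T_max/T_min = cosh(S/(2a)) = 1.099404

a=36.197 sag=3.598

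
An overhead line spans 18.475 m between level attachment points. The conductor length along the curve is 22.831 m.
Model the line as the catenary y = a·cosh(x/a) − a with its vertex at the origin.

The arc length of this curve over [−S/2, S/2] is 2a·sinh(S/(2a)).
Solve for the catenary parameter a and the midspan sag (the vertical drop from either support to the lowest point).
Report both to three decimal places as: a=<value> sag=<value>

seed: a₀ = √(S³/(24(L−S))) = √(18.475³/(24·4.356)) = 7.766532
iter 1: u=1.189398  f(a)=+3.187e-01  f'(a)=-1.289e+00  a ← 7.766532 − (+3.187e-01/-1.289e+00) = 8.013843
iter 2: u=1.152693  f(a)=+1.586e-02  f'(a)=-1.163e+00  a ← 8.013843 − (+1.586e-02/-1.163e+00) = 8.027473
iter 3: u=1.150736  f(a)=+4.380e-05  f'(a)=-1.157e+00  a ← 8.027473 − (+4.380e-05/-1.157e+00) = 8.027511
iter 4: u=1.150730  f(a)=+3.362e-10  f'(a)=-1.157e+00  a ← 8.027511 − (+3.362e-10/-1.157e+00) = 8.027511
iter 5: u=1.150730  f(a)=+7.105e-15  f'(a)=-1.157e+00  a ← 8.027511 − (+7.105e-15/-1.157e+00) = 8.027511
converged: |Δa| < 1e-12 after 5 iterations
sag = a·(cosh(S/(2a)) − 1) = 8.027511·(cosh(1.150730) − 1) = 5.927939
T_max/T_min = cosh(S/(2a)) = 1.738453

a=8.028 sag=5.928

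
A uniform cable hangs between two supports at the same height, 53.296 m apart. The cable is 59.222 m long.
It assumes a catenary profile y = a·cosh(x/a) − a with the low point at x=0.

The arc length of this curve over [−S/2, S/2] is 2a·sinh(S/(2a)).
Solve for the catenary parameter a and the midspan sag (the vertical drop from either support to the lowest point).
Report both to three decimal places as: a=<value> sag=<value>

a=33.156 sag=11.298

seed: a₀ = √(S³/(24(L−S))) = √(53.296³/(24·5.926)) = 32.625372
iter 1: u=0.816788  f(a)=+2.008e-01  f'(a)=-3.881e-01  a ← 32.625372 − (+2.008e-01/-3.881e-01) = 33.142882
iter 2: u=0.804034  f(a)=+4.879e-03  f'(a)=-3.694e-01  a ← 33.142882 − (+4.879e-03/-3.694e-01) = 33.156087
iter 3: u=0.803714  f(a)=+3.037e-06  f'(a)=-3.690e-01  a ← 33.156087 − (+3.037e-06/-3.690e-01) = 33.156095
iter 4: u=0.803713  f(a)=+1.194e-12  f'(a)=-3.690e-01  a ← 33.156095 − (+1.194e-12/-3.690e-01) = 33.156095
converged: |Δa| < 1e-12 after 4 iterations
sag = a·(cosh(S/(2a)) − 1) = 33.156095·(cosh(0.803713) − 1) = 11.297678
T_max/T_min = cosh(S/(2a)) = 1.340742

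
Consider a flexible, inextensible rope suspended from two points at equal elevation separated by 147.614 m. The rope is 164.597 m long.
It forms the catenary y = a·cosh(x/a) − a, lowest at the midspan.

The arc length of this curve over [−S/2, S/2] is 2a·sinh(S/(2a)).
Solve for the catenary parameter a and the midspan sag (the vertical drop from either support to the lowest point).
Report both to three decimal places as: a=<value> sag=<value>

seed: a₀ = √(S³/(24(L−S))) = √(147.614³/(24·16.983)) = 88.833853
iter 1: u=0.830843  f(a)=+5.959e-01  f'(a)=-4.094e-01  a ← 88.833853 − (+5.959e-01/-4.094e-01) = 90.289361
iter 2: u=0.817450  f(a)=+1.496e-02  f'(a)=-3.891e-01  a ← 90.289361 − (+1.496e-02/-3.891e-01) = 90.327813
iter 3: u=0.817102  f(a)=+9.969e-06  f'(a)=-3.886e-01  a ← 90.327813 − (+9.969e-06/-3.886e-01) = 90.327839
iter 4: u=0.817101  f(a)=+4.434e-12  f'(a)=-3.886e-01  a ← 90.327839 − (+4.434e-12/-3.886e-01) = 90.327839
converged: |Δa| < 1e-12 after 4 iterations
sag = a·(cosh(S/(2a)) − 1) = 90.327839·(cosh(0.817101) − 1) = 31.869385
T_max/T_min = cosh(S/(2a)) = 1.352819

a=90.328 sag=31.869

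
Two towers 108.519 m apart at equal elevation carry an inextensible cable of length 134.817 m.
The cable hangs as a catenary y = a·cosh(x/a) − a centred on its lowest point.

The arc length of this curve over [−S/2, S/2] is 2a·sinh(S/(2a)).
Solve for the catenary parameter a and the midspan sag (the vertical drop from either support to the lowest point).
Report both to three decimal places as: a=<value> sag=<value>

seed: a₀ = √(S³/(24(L−S))) = √(108.519³/(24·26.298)) = 44.997843
iter 1: u=1.205824  f(a)=+1.979e+00  f'(a)=-1.348e+00  a ← 44.997843 − (+1.979e+00/-1.348e+00) = 46.466393
iter 2: u=1.167715  f(a)=+1.010e-01  f'(a)=-1.213e+00  a ← 46.466393 − (+1.010e-01/-1.213e+00) = 46.549651
iter 3: u=1.165626  f(a)=+2.945e-04  f'(a)=-1.206e+00  a ← 46.549651 − (+2.945e-04/-1.206e+00) = 46.549896
iter 4: u=1.165620  f(a)=+2.519e-09  f'(a)=-1.206e+00  a ← 46.549896 − (+2.519e-09/-1.206e+00) = 46.549896
iter 5: u=1.165620  f(a)=+2.842e-14  f'(a)=-1.206e+00  a ← 46.549896 − (+2.842e-14/-1.206e+00) = 46.549896
converged: |Δa| < 1e-12 after 5 iterations
sag = a·(cosh(S/(2a)) − 1) = 46.549896·(cosh(1.165620) − 1) = 35.369569
T_max/T_min = cosh(S/(2a)) = 1.759821

a=46.550 sag=35.370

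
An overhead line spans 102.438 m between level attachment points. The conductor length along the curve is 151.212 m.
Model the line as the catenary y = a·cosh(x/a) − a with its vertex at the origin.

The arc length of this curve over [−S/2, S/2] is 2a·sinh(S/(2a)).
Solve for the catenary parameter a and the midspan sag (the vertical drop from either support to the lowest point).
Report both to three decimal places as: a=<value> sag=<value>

seed: a₀ = √(S³/(24(L−S))) = √(102.438³/(24·48.774)) = 30.303433
iter 1: u=1.690205  f(a)=+7.460e+00  f'(a)=-4.238e+00  a ← 30.303433 − (+7.460e+00/-4.238e+00) = 32.063868
iter 2: u=1.597406  f(a)=+6.995e-01  f'(a)=-3.477e+00  a ← 32.063868 − (+6.995e-01/-3.477e+00) = 32.265036
iter 3: u=1.587446  f(a)=+7.554e-03  f'(a)=-3.402e+00  a ← 32.265036 − (+7.554e-03/-3.402e+00) = 32.267256
iter 4: u=1.587337  f(a)=+9.022e-07  f'(a)=-3.402e+00  a ← 32.267256 − (+9.022e-07/-3.402e+00) = 32.267256
iter 5: u=1.587337  f(a)=+5.684e-14  f'(a)=-3.402e+00  a ← 32.267256 − (+5.684e-14/-3.402e+00) = 32.267256
converged: |Δa| < 1e-12 after 5 iterations
sag = a·(cosh(S/(2a)) − 1) = 32.267256·(cosh(1.587337) − 1) = 49.936412
T_max/T_min = cosh(S/(2a)) = 2.547588

a=32.267 sag=49.936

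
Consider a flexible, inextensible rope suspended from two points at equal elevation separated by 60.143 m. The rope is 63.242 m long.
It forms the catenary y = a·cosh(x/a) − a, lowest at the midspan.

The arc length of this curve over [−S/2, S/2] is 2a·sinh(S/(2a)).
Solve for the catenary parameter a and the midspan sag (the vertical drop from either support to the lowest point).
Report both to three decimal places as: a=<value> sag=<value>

seed: a₀ = √(S³/(24(L−S))) = √(60.143³/(24·3.099)) = 54.083056
iter 1: u=0.556024  f(a)=+4.826e-02  f'(a)=-1.182e-01  a ← 54.083056 − (+4.826e-02/-1.182e-01) = 54.491394
iter 2: u=0.551858  f(a)=+5.520e-04  f'(a)=-1.155e-01  a ← 54.491394 − (+5.520e-04/-1.155e-01) = 54.496173
iter 3: u=0.551809  f(a)=+7.408e-08  f'(a)=-1.155e-01  a ← 54.496173 − (+7.408e-08/-1.155e-01) = 54.496174
iter 4: u=0.551809  f(a)=-1.421e-14  f'(a)=-1.155e-01  a ← 54.496174 − (-1.421e-14/-1.155e-01) = 54.496174
converged: |Δa| < 1e-12 after 4 iterations
sag = a·(cosh(S/(2a)) − 1) = 54.496174·(cosh(0.551809) − 1) = 8.509545
T_max/T_min = cosh(S/(2a)) = 1.156149

a=54.496 sag=8.510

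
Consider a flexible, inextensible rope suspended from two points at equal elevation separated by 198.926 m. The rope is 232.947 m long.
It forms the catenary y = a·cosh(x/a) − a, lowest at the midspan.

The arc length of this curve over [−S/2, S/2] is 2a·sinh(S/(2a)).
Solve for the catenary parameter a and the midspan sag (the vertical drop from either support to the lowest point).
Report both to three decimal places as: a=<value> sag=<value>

seed: a₀ = √(S³/(24(L−S))) = √(198.926³/(24·34.021)) = 98.187944
iter 1: u=1.012986  f(a)=+1.789e+00  f'(a)=-7.667e-01  a ← 98.187944 − (+1.789e+00/-7.667e-01) = 100.520899
iter 2: u=0.989476  f(a)=+6.574e-02  f'(a)=-7.113e-01  a ← 100.520899 − (+6.574e-02/-7.113e-01) = 100.613316
iter 3: u=0.988567  f(a)=+9.629e-05  f'(a)=-7.092e-01  a ← 100.613316 − (+9.629e-05/-7.092e-01) = 100.613451
iter 4: u=0.988566  f(a)=+2.073e-10  f'(a)=-7.092e-01  a ← 100.613451 − (+2.073e-10/-7.092e-01) = 100.613451
iter 5: u=0.988566  f(a)=-5.684e-14  f'(a)=-7.092e-01  a ← 100.613451 − (-5.684e-14/-7.092e-01) = 100.613451
converged: |Δa| < 1e-12 after 5 iterations
sag = a·(cosh(S/(2a)) − 1) = 100.613451·(cosh(0.988566) − 1) = 53.299325
T_max/T_min = cosh(S/(2a)) = 1.529744

a=100.613 sag=53.299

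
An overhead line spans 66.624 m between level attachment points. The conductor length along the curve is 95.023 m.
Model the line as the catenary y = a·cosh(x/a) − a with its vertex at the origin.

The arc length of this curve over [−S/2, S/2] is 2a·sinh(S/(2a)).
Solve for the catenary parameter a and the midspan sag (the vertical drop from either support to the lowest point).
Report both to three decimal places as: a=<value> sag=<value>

seed: a₀ = √(S³/(24(L−S))) = √(66.624³/(24·28.399)) = 20.829983
iter 1: u=1.599233  f(a)=+3.861e+00  f'(a)=-3.491e+00  a ← 20.829983 − (+3.861e+00/-3.491e+00) = 21.935928
iter 2: u=1.518605  f(a)=+3.288e-01  f'(a)=-2.919e+00  a ← 21.935928 − (+3.288e-01/-2.919e+00) = 22.048548
iter 3: u=1.510848  f(a)=+2.875e-03  f'(a)=-2.869e+00  a ← 22.048548 − (+2.875e-03/-2.869e+00) = 22.049551
iter 4: u=1.510779  f(a)=+2.241e-07  f'(a)=-2.868e+00  a ← 22.049551 − (+2.241e-07/-2.868e+00) = 22.049551
iter 5: u=1.510779  f(a)=+1.421e-14  f'(a)=-2.868e+00  a ← 22.049551 − (+1.421e-14/-2.868e+00) = 22.049551
converged: |Δa| < 1e-12 after 5 iterations
sag = a·(cosh(S/(2a)) − 1) = 22.049551·(cosh(1.510779) − 1) = 30.329122
T_max/T_min = cosh(S/(2a)) = 2.375498

a=22.050 sag=30.329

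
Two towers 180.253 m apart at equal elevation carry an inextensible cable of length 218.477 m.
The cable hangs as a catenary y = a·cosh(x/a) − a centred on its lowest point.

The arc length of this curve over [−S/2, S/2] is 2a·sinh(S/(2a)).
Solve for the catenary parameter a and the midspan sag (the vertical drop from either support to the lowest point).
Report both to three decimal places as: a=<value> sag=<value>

a=82.327 sag=54.460

seed: a₀ = √(S³/(24(L−S))) = √(180.253³/(24·38.224)) = 79.900605
iter 1: u=1.127983  f(a)=+2.507e+00  f'(a)=-1.084e+00  a ← 79.900605 − (+2.507e+00/-1.084e+00) = 82.212644
iter 2: u=1.096261  f(a)=+1.129e-01  f'(a)=-9.885e-01  a ← 82.212644 − (+1.129e-01/-9.885e-01) = 82.326877
iter 3: u=1.094740  f(a)=+2.531e-04  f'(a)=-9.841e-01  a ← 82.326877 − (+2.531e-04/-9.841e-01) = 82.327134
iter 4: u=1.094736  f(a)=+1.278e-09  f'(a)=-9.841e-01  a ← 82.327134 − (+1.278e-09/-9.841e-01) = 82.327134
iter 5: u=1.094736  f(a)=+2.842e-14  f'(a)=-9.841e-01  a ← 82.327134 − (+2.842e-14/-9.841e-01) = 82.327134
converged: |Δa| < 1e-12 after 5 iterations
sag = a·(cosh(S/(2a)) − 1) = 82.327134·(cosh(1.094736) − 1) = 54.460317
T_max/T_min = cosh(S/(2a)) = 1.661511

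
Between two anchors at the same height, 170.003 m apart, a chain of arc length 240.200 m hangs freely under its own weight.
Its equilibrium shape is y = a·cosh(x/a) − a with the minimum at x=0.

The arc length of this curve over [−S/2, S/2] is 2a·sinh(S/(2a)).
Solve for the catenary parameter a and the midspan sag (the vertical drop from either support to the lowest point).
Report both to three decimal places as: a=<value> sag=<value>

a=57.074 sag=75.898

seed: a₀ = √(S³/(24(L−S))) = √(170.003³/(24·70.197)) = 54.003260
iter 1: u=1.574007  f(a)=+9.227e+00  f'(a)=-3.303e+00  a ← 54.003260 − (+9.227e+00/-3.303e+00) = 56.796254
iter 2: u=1.496604  f(a)=+7.641e-01  f'(a)=-2.777e+00  a ← 56.796254 − (+7.641e-01/-2.777e+00) = 57.071409
iter 3: u=1.489389  f(a)=+6.286e-03  f'(a)=-2.732e+00  a ← 57.071409 − (+6.286e-03/-2.732e+00) = 57.073710
iter 4: u=1.489328  f(a)=+4.332e-07  f'(a)=-2.731e+00  a ← 57.073710 − (+4.332e-07/-2.731e+00) = 57.073710
iter 5: u=1.489328  f(a)=+5.684e-14  f'(a)=-2.731e+00  a ← 57.073710 − (+5.684e-14/-2.731e+00) = 57.073710
converged: |Δa| < 1e-12 after 5 iterations
sag = a·(cosh(S/(2a)) − 1) = 57.073710·(cosh(1.489328) − 1) = 75.897784
T_max/T_min = cosh(S/(2a)) = 2.329820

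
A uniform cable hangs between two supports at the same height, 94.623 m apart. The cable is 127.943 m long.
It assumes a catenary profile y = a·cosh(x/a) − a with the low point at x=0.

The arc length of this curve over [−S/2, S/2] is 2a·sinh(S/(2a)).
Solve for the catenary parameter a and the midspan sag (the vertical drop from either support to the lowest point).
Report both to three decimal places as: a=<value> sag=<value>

a=34.145 sag=38.368

seed: a₀ = √(S³/(24(L−S))) = √(94.623³/(24·33.320)) = 32.548948
iter 1: u=1.453549  f(a)=+3.702e+00  f'(a)=-2.514e+00  a ← 32.548948 − (+3.702e+00/-2.514e+00) = 34.021681
iter 2: u=1.390628  f(a)=+2.661e-01  f'(a)=-2.164e+00  a ← 34.021681 − (+2.661e-01/-2.164e+00) = 34.144629
iter 3: u=1.385621  f(a)=+1.610e-03  f'(a)=-2.138e+00  a ← 34.144629 − (+1.610e-03/-2.138e+00) = 34.145382
iter 4: u=1.385590  f(a)=+5.973e-08  f'(a)=-2.138e+00  a ← 34.145382 − (+5.973e-08/-2.138e+00) = 34.145382
iter 5: u=1.385590  f(a)=+1.421e-14  f'(a)=-2.138e+00  a ← 34.145382 − (+1.421e-14/-2.138e+00) = 34.145382
converged: |Δa| < 1e-12 after 5 iterations
sag = a·(cosh(S/(2a)) − 1) = 34.145382·(cosh(1.385590) − 1) = 38.368478
T_max/T_min = cosh(S/(2a)) = 2.123680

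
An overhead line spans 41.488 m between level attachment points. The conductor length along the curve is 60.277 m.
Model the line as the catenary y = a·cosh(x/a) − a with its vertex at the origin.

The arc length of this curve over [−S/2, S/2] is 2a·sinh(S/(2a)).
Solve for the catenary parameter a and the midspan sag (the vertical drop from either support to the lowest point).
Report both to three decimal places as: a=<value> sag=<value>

a=13.363 sag=19.605

seed: a₀ = √(S³/(24(L−S))) = √(41.488³/(24·18.789)) = 12.584220
iter 1: u=1.648414  f(a)=+2.724e+00  f'(a)=-3.880e+00  a ← 12.584220 − (+2.724e+00/-3.880e+00) = 13.286289
iter 2: u=1.561309  f(a)=+2.446e-01  f'(a)=-3.212e+00  a ← 13.286289 − (+2.446e-01/-3.212e+00) = 13.362438
iter 3: u=1.552411  f(a)=+2.402e-03  f'(a)=-3.149e+00  a ← 13.362438 − (+2.402e-03/-3.149e+00) = 13.363200
iter 4: u=1.552323  f(a)=+2.365e-07  f'(a)=-3.149e+00  a ← 13.363200 − (+2.365e-07/-3.149e+00) = 13.363200
iter 5: u=1.552323  f(a)=+0.000e+00  f'(a)=-3.149e+00  a ← 13.363200 − (+0.000e+00/-3.149e+00) = 13.363200
converged: |Δa| < 1e-12 after 5 iterations
sag = a·(cosh(S/(2a)) − 1) = 13.363200·(cosh(1.552323) − 1) = 19.605031
T_max/T_min = cosh(S/(2a)) = 2.467091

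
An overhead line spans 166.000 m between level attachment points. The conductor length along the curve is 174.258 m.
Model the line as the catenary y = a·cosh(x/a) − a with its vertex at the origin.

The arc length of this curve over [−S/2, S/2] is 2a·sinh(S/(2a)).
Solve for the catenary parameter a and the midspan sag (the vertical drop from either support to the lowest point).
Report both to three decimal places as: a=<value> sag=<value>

seed: a₀ = √(S³/(24(L−S))) = √(166.000³/(24·8.258)) = 151.921441
iter 1: u=0.546335  f(a)=+1.241e-01  f'(a)=-1.120e-01  a ← 151.921441 − (+1.241e-01/-1.120e-01) = 153.029741
iter 2: u=0.542378  f(a)=+1.371e-03  f'(a)=-1.095e-01  a ← 153.029741 − (+1.371e-03/-1.095e-01) = 153.042261
iter 3: u=0.542334  f(a)=+1.716e-07  f'(a)=-1.095e-01  a ← 153.042261 − (+1.716e-07/-1.095e-01) = 153.042263
iter 4: u=0.542334  f(a)=+2.842e-14  f'(a)=-1.095e-01  a ← 153.042263 − (+2.842e-14/-1.095e-01) = 153.042263
converged: |Δa| < 1e-12 after 4 iterations
sag = a·(cosh(S/(2a)) − 1) = 153.042263·(cosh(0.542334) − 1) = 23.063946
T_max/T_min = cosh(S/(2a)) = 1.150703

a=153.042 sag=23.064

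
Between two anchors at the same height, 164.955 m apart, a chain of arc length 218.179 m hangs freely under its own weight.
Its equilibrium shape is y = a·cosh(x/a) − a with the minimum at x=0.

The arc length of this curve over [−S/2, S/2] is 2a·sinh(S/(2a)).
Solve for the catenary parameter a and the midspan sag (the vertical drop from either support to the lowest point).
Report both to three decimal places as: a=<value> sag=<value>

seed: a₀ = √(S³/(24(L−S))) = √(164.955³/(24·53.224)) = 59.277360
iter 1: u=1.391383  f(a)=+5.396e+00  f'(a)=-2.168e+00  a ← 59.277360 − (+5.396e+00/-2.168e+00) = 61.765871
iter 2: u=1.335325  f(a)=+3.584e-01  f'(a)=-1.889e+00  a ← 61.765871 − (+3.584e-01/-1.889e+00) = 61.955597
iter 3: u=1.331236  f(a)=+1.830e-03  f'(a)=-1.870e+00  a ← 61.955597 − (+1.830e-03/-1.870e+00) = 61.956575
iter 4: u=1.331215  f(a)=+4.824e-08  f'(a)=-1.870e+00  a ← 61.956575 − (+4.824e-08/-1.870e+00) = 61.956575
iter 5: u=1.331215  f(a)=-2.842e-14  f'(a)=-1.870e+00  a ← 61.956575 − (-2.842e-14/-1.870e+00) = 61.956575
converged: |Δa| < 1e-12 after 5 iterations
sag = a·(cosh(S/(2a)) − 1) = 61.956575·(cosh(1.331215) − 1) = 63.499139
T_max/T_min = cosh(S/(2a)) = 2.024897

a=61.957 sag=63.499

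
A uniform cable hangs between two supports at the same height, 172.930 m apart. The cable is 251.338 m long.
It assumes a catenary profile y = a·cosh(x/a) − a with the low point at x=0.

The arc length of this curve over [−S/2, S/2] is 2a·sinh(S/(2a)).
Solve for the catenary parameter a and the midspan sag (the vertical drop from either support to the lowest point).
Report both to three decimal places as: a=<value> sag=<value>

seed: a₀ = √(S³/(24(L−S))) = √(172.930³/(24·78.408)) = 52.422738
iter 1: u=1.649380  f(a)=+1.138e+01  f'(a)=-3.888e+00  a ← 52.422738 − (+1.138e+01/-3.888e+00) = 55.350169
iter 2: u=1.562145  f(a)=+1.023e+00  f'(a)=-3.218e+00  a ← 55.350169 − (+1.023e+00/-3.218e+00) = 55.668076
iter 3: u=1.553224  f(a)=+1.007e-02  f'(a)=-3.155e+00  a ← 55.668076 − (+1.007e-02/-3.155e+00) = 55.671267
iter 4: u=1.553135  f(a)=+9.960e-07  f'(a)=-3.154e+00  a ← 55.671267 − (+9.960e-07/-3.154e+00) = 55.671267
iter 5: u=1.553135  f(a)=+5.684e-14  f'(a)=-3.154e+00  a ← 55.671267 − (+5.684e-14/-3.154e+00) = 55.671267
converged: |Δa| < 1e-12 after 5 iterations
sag = a·(cosh(S/(2a)) − 1) = 55.671267·(cosh(1.553135) − 1) = 81.776860
T_max/T_min = cosh(S/(2a)) = 2.468924

a=55.671 sag=81.777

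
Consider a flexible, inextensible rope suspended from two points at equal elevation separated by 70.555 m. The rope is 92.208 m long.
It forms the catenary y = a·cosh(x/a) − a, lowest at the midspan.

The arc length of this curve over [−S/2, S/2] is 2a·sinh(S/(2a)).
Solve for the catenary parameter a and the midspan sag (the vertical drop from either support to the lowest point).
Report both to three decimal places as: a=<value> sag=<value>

seed: a₀ = √(S³/(24(L−S))) = √(70.555³/(24·21.653)) = 25.997228
iter 1: u=1.356972  f(a)=+2.083e+00  f'(a)=-1.993e+00  a ← 25.997228 − (+2.083e+00/-1.993e+00) = 27.042294
iter 2: u=1.304531  f(a)=+1.322e-01  f'(a)=-1.748e+00  a ← 27.042294 − (+1.322e-01/-1.748e+00) = 27.117938
iter 3: u=1.300892  f(a)=+6.122e-04  f'(a)=-1.732e+00  a ← 27.117938 − (+6.122e-04/-1.732e+00) = 27.118291
iter 4: u=1.300875  f(a)=+1.326e-08  f'(a)=-1.731e+00  a ← 27.118291 − (+1.326e-08/-1.731e+00) = 27.118291
iter 5: u=1.300875  f(a)=+0.000e+00  f'(a)=-1.731e+00  a ← 27.118291 − (+0.000e+00/-1.731e+00) = 27.118291
converged: |Δa| < 1e-12 after 5 iterations
sag = a·(cosh(S/(2a)) − 1) = 27.118291·(cosh(1.300875) − 1) = 26.369843
T_max/T_min = cosh(S/(2a)) = 1.972401

a=27.118 sag=26.370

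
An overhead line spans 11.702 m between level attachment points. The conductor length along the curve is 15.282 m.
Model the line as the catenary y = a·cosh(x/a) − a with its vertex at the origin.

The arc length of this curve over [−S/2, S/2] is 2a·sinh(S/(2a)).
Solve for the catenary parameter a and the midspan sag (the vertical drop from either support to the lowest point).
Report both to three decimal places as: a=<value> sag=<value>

seed: a₀ = √(S³/(24(L−S))) = √(11.702³/(24·3.580)) = 4.318600
iter 1: u=1.354837  f(a)=+3.433e-01  f'(a)=-1.983e+00  a ← 4.318600 − (+3.433e-01/-1.983e+00) = 4.491730
iter 2: u=1.302616  f(a)=+2.172e-02  f'(a)=-1.739e+00  a ← 4.491730 − (+2.172e-02/-1.739e+00) = 4.504220
iter 3: u=1.299004  f(a)=+9.998e-05  f'(a)=-1.723e+00  a ← 4.504220 − (+9.998e-05/-1.723e+00) = 4.504279
iter 4: u=1.298987  f(a)=+2.139e-09  f'(a)=-1.723e+00  a ← 4.504279 − (+2.139e-09/-1.723e+00) = 4.504279
iter 5: u=1.298987  f(a)=+1.776e-15  f'(a)=-1.723e+00  a ← 4.504279 − (+1.776e-15/-1.723e+00) = 4.504279
converged: |Δa| < 1e-12 after 5 iterations
sag = a·(cosh(S/(2a)) − 1) = 4.504279·(cosh(1.298987) − 1) = 4.365525
T_max/T_min = cosh(S/(2a)) = 1.969195

a=4.504 sag=4.366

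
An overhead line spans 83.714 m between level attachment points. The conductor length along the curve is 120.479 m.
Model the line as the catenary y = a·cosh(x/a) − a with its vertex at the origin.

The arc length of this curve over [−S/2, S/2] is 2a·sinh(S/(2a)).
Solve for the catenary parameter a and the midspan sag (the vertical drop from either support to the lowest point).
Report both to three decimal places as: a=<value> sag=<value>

seed: a₀ = √(S³/(24(L−S))) = √(83.714³/(24·36.765)) = 25.785421
iter 1: u=1.623282  f(a)=+5.159e+00  f'(a)=-3.677e+00  a ← 25.785421 − (+5.159e+00/-3.677e+00) = 27.188399
iter 2: u=1.539517  f(a)=+4.510e-01  f'(a)=-3.060e+00  a ← 27.188399 − (+4.510e-01/-3.060e+00) = 27.335778
iter 3: u=1.531217  f(a)=+4.176e-03  f'(a)=-3.004e+00  a ← 27.335778 − (+4.176e-03/-3.004e+00) = 27.337168
iter 4: u=1.531139  f(a)=+3.652e-07  f'(a)=-3.003e+00  a ← 27.337168 − (+3.652e-07/-3.003e+00) = 27.337168
iter 5: u=1.531139  f(a)=+1.421e-14  f'(a)=-3.003e+00  a ← 27.337168 − (+1.421e-14/-3.003e+00) = 27.337168
converged: |Δa| < 1e-12 after 5 iterations
sag = a·(cosh(S/(2a)) − 1) = 27.337168·(cosh(1.531139) − 1) = 38.815066
T_max/T_min = cosh(S/(2a)) = 2.419864

a=27.337 sag=38.815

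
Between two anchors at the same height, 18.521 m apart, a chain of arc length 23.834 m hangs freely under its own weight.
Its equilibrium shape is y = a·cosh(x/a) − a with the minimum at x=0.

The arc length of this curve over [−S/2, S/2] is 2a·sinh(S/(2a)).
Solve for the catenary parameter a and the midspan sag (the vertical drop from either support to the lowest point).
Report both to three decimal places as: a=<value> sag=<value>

a=7.344 sag=6.654

seed: a₀ = √(S³/(24(L−S))) = √(18.521³/(24·5.313)) = 7.058641
iter 1: u=1.311938  f(a)=+4.764e-01  f'(a)=-1.781e+00  a ← 7.058641 − (+4.764e-01/-1.781e+00) = 7.326155
iter 2: u=1.264033  f(a)=+2.842e-02  f'(a)=-1.574e+00  a ← 7.326155 − (+2.842e-02/-1.574e+00) = 7.344210
iter 3: u=1.260925  f(a)=+1.154e-04  f'(a)=-1.561e+00  a ← 7.344210 − (+1.154e-04/-1.561e+00) = 7.344284
iter 4: u=1.260913  f(a)=+1.918e-09  f'(a)=-1.561e+00  a ← 7.344284 − (+1.918e-09/-1.561e+00) = 7.344284
iter 5: u=1.260913  f(a)=+0.000e+00  f'(a)=-1.561e+00  a ← 7.344284 − (+0.000e+00/-1.561e+00) = 7.344284
converged: |Δa| < 1e-12 after 5 iterations
sag = a·(cosh(S/(2a)) − 1) = 7.344284·(cosh(1.260913) − 1) = 6.654052
T_max/T_min = cosh(S/(2a)) = 1.906018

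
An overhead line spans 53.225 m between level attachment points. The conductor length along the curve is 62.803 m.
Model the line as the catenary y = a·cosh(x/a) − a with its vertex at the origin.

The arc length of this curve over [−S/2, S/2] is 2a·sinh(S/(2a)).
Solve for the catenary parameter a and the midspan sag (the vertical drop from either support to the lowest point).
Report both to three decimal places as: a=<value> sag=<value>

seed: a₀ = √(S³/(24(L−S))) = √(53.225³/(24·9.578)) = 25.611232
iter 1: u=1.039095  f(a)=+5.306e-01  f'(a)=-8.319e-01  a ← 25.611232 − (+5.306e-01/-8.319e-01) = 26.249023
iter 2: u=1.013847  f(a)=+2.047e-02  f'(a)=-7.688e-01  a ← 26.249023 − (+2.047e-02/-7.688e-01) = 26.275642
iter 3: u=1.012820  f(a)=+3.316e-05  f'(a)=-7.663e-01  a ← 26.275642 − (+3.316e-05/-7.663e-01) = 26.275686
iter 4: u=1.012818  f(a)=+8.735e-11  f'(a)=-7.663e-01  a ← 26.275686 − (+8.735e-11/-7.663e-01) = 26.275686
iter 5: u=1.012818  f(a)=-1.421e-14  f'(a)=-7.663e-01  a ← 26.275686 − (-1.421e-14/-7.663e-01) = 26.275686
converged: |Δa| < 1e-12 after 5 iterations
sag = a·(cosh(S/(2a)) − 1) = 26.275686·(cosh(1.012818) − 1) = 14.668983
T_max/T_min = cosh(S/(2a)) = 1.558272

a=26.276 sag=14.669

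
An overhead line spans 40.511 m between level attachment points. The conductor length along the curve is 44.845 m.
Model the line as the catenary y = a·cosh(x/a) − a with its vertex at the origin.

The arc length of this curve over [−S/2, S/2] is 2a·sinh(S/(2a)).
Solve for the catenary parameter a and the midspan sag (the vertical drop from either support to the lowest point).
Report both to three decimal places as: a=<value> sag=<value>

a=25.678 sag=8.412

seed: a₀ = √(S³/(24(L−S))) = √(40.511³/(24·4.334)) = 25.281880
iter 1: u=0.801186  f(a)=+1.412e-01  f'(a)=-3.654e-01  a ← 25.281880 − (+1.412e-01/-3.654e-01) = 25.668457
iter 2: u=0.789120  f(a)=+3.305e-03  f'(a)=-3.485e-01  a ← 25.668457 − (+3.305e-03/-3.485e-01) = 25.677942
iter 3: u=0.788829  f(a)=+1.905e-06  f'(a)=-3.481e-01  a ← 25.677942 − (+1.905e-06/-3.481e-01) = 25.677947
iter 4: u=0.788829  f(a)=+6.324e-13  f'(a)=-3.481e-01  a ← 25.677947 − (+6.324e-13/-3.481e-01) = 25.677947
converged: |Δa| < 1e-12 after 4 iterations
sag = a·(cosh(S/(2a)) − 1) = 25.677947·(cosh(0.788829) − 1) = 8.412014
T_max/T_min = cosh(S/(2a)) = 1.327597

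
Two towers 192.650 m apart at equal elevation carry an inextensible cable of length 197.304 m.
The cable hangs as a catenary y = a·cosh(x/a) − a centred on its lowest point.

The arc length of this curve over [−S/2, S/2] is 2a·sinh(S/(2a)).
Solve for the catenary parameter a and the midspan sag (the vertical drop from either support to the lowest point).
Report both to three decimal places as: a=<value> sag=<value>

seed: a₀ = √(S³/(24(L−S))) = √(192.650³/(24·4.654)) = 253.008266
iter 1: u=0.380719  f(a)=+3.385e-02  f'(a)=-3.733e-02  a ← 253.008266 − (+3.385e-02/-3.733e-02) = 253.915043
iter 2: u=0.379359  f(a)=+1.828e-04  f'(a)=-3.692e-02  a ← 253.915043 − (+1.828e-04/-3.692e-02) = 253.919994
iter 3: u=0.379352  f(a)=+5.399e-09  f'(a)=-3.692e-02  a ← 253.919994 − (+5.399e-09/-3.692e-02) = 253.919994
iter 4: u=0.379352  f(a)=+0.000e+00  f'(a)=-3.692e-02  a ← 253.919994 − (+0.000e+00/-3.692e-02) = 253.919994
converged: |Δa| < 1e-12 after 4 iterations
sag = a·(cosh(S/(2a)) − 1) = 253.919994·(cosh(0.379352) − 1) = 18.490689
T_max/T_min = cosh(S/(2a)) = 1.072821

a=253.920 sag=18.491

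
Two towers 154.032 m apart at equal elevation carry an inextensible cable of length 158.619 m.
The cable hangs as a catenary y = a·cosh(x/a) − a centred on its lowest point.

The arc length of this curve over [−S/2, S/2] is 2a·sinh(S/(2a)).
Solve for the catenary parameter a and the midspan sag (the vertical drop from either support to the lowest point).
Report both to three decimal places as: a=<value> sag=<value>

seed: a₀ = √(S³/(24(L−S))) = √(154.032³/(24·4.587)) = 182.199190
iter 1: u=0.422702  f(a)=+4.115e-02  f'(a)=-5.126e-02  a ← 182.199190 − (+4.115e-02/-5.126e-02) = 183.002093
iter 2: u=0.420848  f(a)=+2.736e-04  f'(a)=-5.058e-02  a ← 183.002093 − (+2.736e-04/-5.058e-02) = 183.007504
iter 3: u=0.420835  f(a)=+1.228e-08  f'(a)=-5.057e-02  a ← 183.007504 − (+1.228e-08/-5.057e-02) = 183.007504
iter 4: u=0.420835  f(a)=+0.000e+00  f'(a)=-5.057e-02  a ← 183.007504 − (+0.000e+00/-5.057e-02) = 183.007504
converged: |Δa| < 1e-12 after 4 iterations
sag = a·(cosh(S/(2a)) − 1) = 183.007504·(cosh(0.420835) − 1) = 16.446108
T_max/T_min = cosh(S/(2a)) = 1.089866

a=183.008 sag=16.446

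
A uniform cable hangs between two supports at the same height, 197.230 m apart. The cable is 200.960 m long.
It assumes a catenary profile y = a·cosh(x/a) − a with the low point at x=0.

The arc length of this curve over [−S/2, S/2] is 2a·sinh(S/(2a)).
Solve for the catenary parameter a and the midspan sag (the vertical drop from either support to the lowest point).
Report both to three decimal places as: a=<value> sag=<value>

a=293.579 sag=16.719

seed: a₀ = √(S³/(24(L−S))) = √(197.230³/(24·3.730)) = 292.751700
iter 1: u=0.336855  f(a)=+2.122e-02  f'(a)=-2.577e-02  a ← 292.751700 − (+2.122e-02/-2.577e-02) = 293.575041
iter 2: u=0.335911  f(a)=+8.985e-05  f'(a)=-2.555e-02  a ← 293.575041 − (+8.985e-05/-2.555e-02) = 293.578558
iter 3: u=0.335907  f(a)=+1.626e-09  f'(a)=-2.555e-02  a ← 293.578558 − (+1.626e-09/-2.555e-02) = 293.578558
iter 4: u=0.335907  f(a)=+2.842e-14  f'(a)=-2.555e-02  a ← 293.578558 − (+2.842e-14/-2.555e-02) = 293.578558
converged: |Δa| < 1e-12 after 4 iterations
sag = a·(cosh(S/(2a)) − 1) = 293.578558·(cosh(0.335907) − 1) = 16.719041
T_max/T_min = cosh(S/(2a)) = 1.056949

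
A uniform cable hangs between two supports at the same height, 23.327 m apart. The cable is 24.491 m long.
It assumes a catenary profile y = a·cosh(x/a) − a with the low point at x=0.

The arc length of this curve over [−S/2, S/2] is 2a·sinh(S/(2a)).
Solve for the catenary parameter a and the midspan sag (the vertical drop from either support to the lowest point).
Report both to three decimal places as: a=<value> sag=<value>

seed: a₀ = √(S³/(24(L−S))) = √(23.327³/(24·1.164)) = 21.316025
iter 1: u=0.547170  f(a)=+1.755e-02  f'(a)=-1.125e-01  a ← 21.316025 − (+1.755e-02/-1.125e-01) = 21.471995
iter 2: u=0.543196  f(a)=+1.945e-04  f'(a)=-1.100e-01  a ← 21.471995 − (+1.945e-04/-1.100e-01) = 21.473763
iter 3: u=0.543151  f(a)=+2.448e-08  f'(a)=-1.100e-01  a ← 21.473763 − (+2.448e-08/-1.100e-01) = 21.473763
iter 4: u=0.543151  f(a)=+0.000e+00  f'(a)=-1.100e-01  a ← 21.473763 − (+0.000e+00/-1.100e-01) = 21.473763
converged: |Δa| < 1e-12 after 4 iterations
sag = a·(cosh(S/(2a)) − 1) = 21.473763·(cosh(0.543151) − 1) = 3.246164
T_max/T_min = cosh(S/(2a)) = 1.151169

a=21.474 sag=3.246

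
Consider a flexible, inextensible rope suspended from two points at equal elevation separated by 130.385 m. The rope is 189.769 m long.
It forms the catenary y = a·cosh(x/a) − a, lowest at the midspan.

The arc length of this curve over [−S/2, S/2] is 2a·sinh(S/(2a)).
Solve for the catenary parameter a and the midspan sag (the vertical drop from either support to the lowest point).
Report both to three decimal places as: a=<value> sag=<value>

seed: a₀ = √(S³/(24(L−S))) = √(130.385³/(24·59.384)) = 39.436749
iter 1: u=1.653090  f(a)=+8.662e+00  f'(a)=-3.919e+00  a ← 39.436749 − (+8.662e+00/-3.919e+00) = 41.647056
iter 2: u=1.565357  f(a)=+7.816e-01  f'(a)=-3.241e+00  a ← 41.647056 − (+7.816e-01/-3.241e+00) = 41.888213
iter 3: u=1.556345  f(a)=+7.757e-03  f'(a)=-3.177e+00  a ← 41.888213 − (+7.757e-03/-3.177e+00) = 41.890654
iter 4: u=1.556254  f(a)=+7.809e-07  f'(a)=-3.176e+00  a ← 41.890654 − (+7.809e-07/-3.176e+00) = 41.890655
iter 5: u=1.556254  f(a)=+5.684e-14  f'(a)=-3.176e+00  a ← 41.890655 − (+5.684e-14/-3.176e+00) = 41.890655
converged: |Δa| < 1e-12 after 5 iterations
sag = a·(cosh(S/(2a)) − 1) = 41.890655·(cosh(1.556254) − 1) = 61.829620
T_max/T_min = cosh(S/(2a)) = 2.475976

a=41.891 sag=61.830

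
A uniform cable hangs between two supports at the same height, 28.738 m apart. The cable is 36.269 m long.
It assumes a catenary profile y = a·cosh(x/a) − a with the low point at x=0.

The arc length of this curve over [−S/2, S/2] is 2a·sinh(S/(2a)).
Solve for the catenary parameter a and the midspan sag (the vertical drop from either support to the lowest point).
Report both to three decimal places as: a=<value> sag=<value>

seed: a₀ = √(S³/(24(L−S))) = √(28.738³/(24·7.531)) = 11.459162
iter 1: u=1.253931  f(a)=+6.147e-01  f'(a)=-1.533e+00  a ← 11.459162 − (+6.147e-01/-1.533e+00) = 11.860148
iter 2: u=1.211536  f(a)=+3.374e-02  f'(a)=-1.369e+00  a ← 11.860148 − (+3.374e-02/-1.369e+00) = 11.884795
iter 3: u=1.209024  f(a)=+1.147e-04  f'(a)=-1.360e+00  a ← 11.884795 − (+1.147e-04/-1.360e+00) = 11.884879
iter 4: u=1.209015  f(a)=+1.336e-09  f'(a)=-1.360e+00  a ← 11.884879 − (+1.336e-09/-1.360e+00) = 11.884879
iter 5: u=1.209015  f(a)=+0.000e+00  f'(a)=-1.360e+00  a ← 11.884879 − (+0.000e+00/-1.360e+00) = 11.884879
converged: |Δa| < 1e-12 after 5 iterations
sag = a·(cosh(S/(2a)) − 1) = 11.884879·(cosh(1.209015) − 1) = 9.797151
T_max/T_min = cosh(S/(2a)) = 1.824337

a=11.885 sag=9.797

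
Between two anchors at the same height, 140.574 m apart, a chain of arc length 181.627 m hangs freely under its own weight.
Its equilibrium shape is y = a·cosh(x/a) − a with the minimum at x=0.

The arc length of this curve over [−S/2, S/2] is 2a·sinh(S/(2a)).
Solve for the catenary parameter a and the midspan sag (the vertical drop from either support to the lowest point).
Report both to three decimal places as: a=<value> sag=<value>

a=55.283 sag=51.034

seed: a₀ = √(S³/(24(L−S))) = √(140.574³/(24·41.053)) = 53.098155
iter 1: u=1.323718  f(a)=+3.750e+00  f'(a)=-1.835e+00  a ← 53.098155 − (+3.750e+00/-1.835e+00) = 55.142268
iter 2: u=1.274648  f(a)=+2.275e-01  f'(a)=-1.618e+00  a ← 55.142268 − (+2.275e-01/-1.618e+00) = 55.282811
iter 3: u=1.271408  f(a)=+9.560e-04  f'(a)=-1.605e+00  a ← 55.282811 − (+9.560e-04/-1.605e+00) = 55.283407
iter 4: u=1.271394  f(a)=+1.705e-08  f'(a)=-1.605e+00  a ← 55.283407 − (+1.705e-08/-1.605e+00) = 55.283407
iter 5: u=1.271394  f(a)=+2.842e-14  f'(a)=-1.605e+00  a ← 55.283407 − (+2.842e-14/-1.605e+00) = 55.283407
converged: |Δa| < 1e-12 after 5 iterations
sag = a·(cosh(S/(2a)) − 1) = 55.283407·(cosh(1.271394) − 1) = 51.033792
T_max/T_min = cosh(S/(2a)) = 1.923130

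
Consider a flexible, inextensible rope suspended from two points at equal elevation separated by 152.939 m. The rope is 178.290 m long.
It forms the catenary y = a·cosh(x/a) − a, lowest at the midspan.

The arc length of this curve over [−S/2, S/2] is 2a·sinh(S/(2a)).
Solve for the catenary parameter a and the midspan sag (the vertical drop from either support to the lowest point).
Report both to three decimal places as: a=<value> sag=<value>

a=78.517 sag=40.276

seed: a₀ = √(S³/(24(L−S))) = √(152.939³/(24·25.351)) = 76.678605
iter 1: u=0.997273  f(a)=+1.291e+00  f'(a)=-7.294e-01  a ← 76.678605 − (+1.291e+00/-7.294e-01) = 78.448509
iter 2: u=0.974773  f(a)=+4.605e-02  f'(a)=-6.782e-01  a ← 78.448509 − (+4.605e-02/-6.782e-01) = 78.516409
iter 3: u=0.973930  f(a)=+6.339e-05  f'(a)=-6.763e-01  a ← 78.516409 − (+6.339e-05/-6.763e-01) = 78.516503
iter 4: u=0.973929  f(a)=+1.206e-10  f'(a)=-6.763e-01  a ← 78.516503 − (+1.206e-10/-6.763e-01) = 78.516503
iter 5: u=0.973929  f(a)=-2.842e-14  f'(a)=-6.763e-01  a ← 78.516503 − (-2.842e-14/-6.763e-01) = 78.516503
converged: |Δa| < 1e-12 after 5 iterations
sag = a·(cosh(S/(2a)) − 1) = 78.516503·(cosh(0.973929) − 1) = 40.276057
T_max/T_min = cosh(S/(2a)) = 1.512963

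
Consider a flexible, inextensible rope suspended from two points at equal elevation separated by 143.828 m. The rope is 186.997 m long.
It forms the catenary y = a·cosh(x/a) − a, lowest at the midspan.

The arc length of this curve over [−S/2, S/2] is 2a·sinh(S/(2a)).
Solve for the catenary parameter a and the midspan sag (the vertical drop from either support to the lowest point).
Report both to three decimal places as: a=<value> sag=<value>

a=55.852 sag=53.058

seed: a₀ = √(S³/(24(L−S))) = √(143.828³/(24·43.169)) = 53.588740
iter 1: u=1.341961  f(a)=+4.058e+00  f'(a)=-1.921e+00  a ← 53.588740 − (+4.058e+00/-1.921e+00) = 55.701652
iter 2: u=1.291057  f(a)=+2.523e-01  f'(a)=-1.688e+00  a ← 55.701652 − (+2.523e-01/-1.688e+00) = 55.851103
iter 3: u=1.287602  f(a)=+1.119e-03  f'(a)=-1.674e+00  a ← 55.851103 − (+1.119e-03/-1.674e+00) = 55.851772
iter 4: u=1.287587  f(a)=+2.221e-08  f'(a)=-1.673e+00  a ← 55.851772 − (+2.221e-08/-1.673e+00) = 55.851772
iter 5: u=1.287587  f(a)=+0.000e+00  f'(a)=-1.673e+00  a ← 55.851772 − (+0.000e+00/-1.673e+00) = 55.851772
converged: |Δa| < 1e-12 after 5 iterations
sag = a·(cosh(S/(2a)) − 1) = 55.851772·(cosh(1.287587) − 1) = 53.058236
T_max/T_min = cosh(S/(2a)) = 1.949983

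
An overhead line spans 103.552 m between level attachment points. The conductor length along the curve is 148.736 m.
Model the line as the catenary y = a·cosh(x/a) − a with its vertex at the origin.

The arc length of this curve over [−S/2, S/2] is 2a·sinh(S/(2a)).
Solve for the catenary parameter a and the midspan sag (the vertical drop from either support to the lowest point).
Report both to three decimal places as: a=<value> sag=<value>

seed: a₀ = √(S³/(24(L−S))) = √(103.552³/(24·45.184)) = 31.999248
iter 1: u=1.618038  f(a)=+6.297e+00  f'(a)=-3.636e+00  a ← 31.999248 − (+6.297e+00/-3.636e+00) = 33.731125
iter 2: u=1.534962  f(a)=+5.474e-01  f'(a)=-3.029e+00  a ← 33.731125 − (+5.474e-01/-3.029e+00) = 33.911832
iter 3: u=1.526783  f(a)=+5.005e-03  f'(a)=-2.974e+00  a ← 33.911832 − (+5.005e-03/-2.974e+00) = 33.913515
iter 4: u=1.526707  f(a)=+4.270e-07  f'(a)=-2.973e+00  a ← 33.913515 − (+4.270e-07/-2.973e+00) = 33.913515
iter 5: u=1.526707  f(a)=+0.000e+00  f'(a)=-2.973e+00  a ← 33.913515 − (+0.000e+00/-2.973e+00) = 33.913515
converged: |Δa| < 1e-12 after 5 iterations
sag = a·(cosh(S/(2a)) − 1) = 33.913515·(cosh(1.526707) − 1) = 47.822193
T_max/T_min = cosh(S/(2a)) = 2.410122

a=33.914 sag=47.822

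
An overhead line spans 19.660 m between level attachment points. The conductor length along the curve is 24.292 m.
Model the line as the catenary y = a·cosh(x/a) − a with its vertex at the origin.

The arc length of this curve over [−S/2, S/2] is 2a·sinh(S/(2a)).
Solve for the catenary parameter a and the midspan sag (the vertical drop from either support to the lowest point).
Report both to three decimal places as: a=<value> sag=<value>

seed: a₀ = √(S³/(24(L−S))) = √(19.660³/(24·4.632)) = 8.267713
iter 1: u=1.188962  f(a)=+3.386e-01  f'(a)=-1.287e+00  a ← 8.267713 − (+3.386e-01/-1.287e+00) = 8.530810
iter 2: u=1.152294  f(a)=+1.684e-02  f'(a)=-1.162e+00  a ← 8.530810 − (+1.684e-02/-1.162e+00) = 8.545299
iter 3: u=1.150340  f(a)=+4.644e-05  f'(a)=-1.156e+00  a ← 8.545299 − (+4.644e-05/-1.156e+00) = 8.545339
iter 4: u=1.150335  f(a)=+3.554e-10  f'(a)=-1.156e+00  a ← 8.545339 − (+3.554e-10/-1.156e+00) = 8.545339
iter 5: u=1.150335  f(a)=+3.553e-15  f'(a)=-1.156e+00  a ← 8.545339 − (+3.553e-15/-1.156e+00) = 8.545339
converged: |Δa| < 1e-12 after 5 iterations
sag = a·(cosh(S/(2a)) − 1) = 8.545339·(cosh(1.150335) − 1) = 6.305524
T_max/T_min = cosh(S/(2a)) = 1.737890

a=8.545 sag=6.306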